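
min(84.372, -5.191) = -5.191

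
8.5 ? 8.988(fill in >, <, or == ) <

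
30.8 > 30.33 True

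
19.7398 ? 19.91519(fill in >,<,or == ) <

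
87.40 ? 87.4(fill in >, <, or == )==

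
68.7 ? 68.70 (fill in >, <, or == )==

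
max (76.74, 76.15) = 76.74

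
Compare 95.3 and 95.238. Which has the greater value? 95.3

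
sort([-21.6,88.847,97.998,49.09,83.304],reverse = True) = [97.998,88.847,83.304,49.09,-21.6]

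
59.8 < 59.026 False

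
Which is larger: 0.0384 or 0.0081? 0.0384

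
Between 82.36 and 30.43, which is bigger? 82.36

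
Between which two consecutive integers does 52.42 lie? 52 and 53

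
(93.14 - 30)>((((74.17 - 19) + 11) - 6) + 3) False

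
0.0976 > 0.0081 True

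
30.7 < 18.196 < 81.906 False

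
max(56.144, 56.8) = 56.8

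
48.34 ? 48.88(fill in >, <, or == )<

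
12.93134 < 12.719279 False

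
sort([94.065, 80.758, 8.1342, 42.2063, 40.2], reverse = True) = [94.065, 80.758, 42.2063, 40.2, 8.1342]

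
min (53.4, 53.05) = 53.05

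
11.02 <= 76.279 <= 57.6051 False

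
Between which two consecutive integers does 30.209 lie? 30 and 31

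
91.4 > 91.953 False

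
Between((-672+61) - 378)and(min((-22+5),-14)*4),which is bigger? (min((-22+5),-14)*4)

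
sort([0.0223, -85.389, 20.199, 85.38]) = [-85.389, 0.0223, 20.199, 85.38]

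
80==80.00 True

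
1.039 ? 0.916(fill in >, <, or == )>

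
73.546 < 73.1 False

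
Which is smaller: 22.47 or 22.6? 22.47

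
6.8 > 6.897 False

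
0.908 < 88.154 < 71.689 False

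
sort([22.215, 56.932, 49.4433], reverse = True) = [56.932, 49.4433, 22.215]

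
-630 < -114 True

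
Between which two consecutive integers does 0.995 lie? 0 and 1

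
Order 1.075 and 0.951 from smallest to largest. 0.951, 1.075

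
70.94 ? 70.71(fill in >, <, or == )>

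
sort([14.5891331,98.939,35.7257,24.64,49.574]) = [14.5891331,24.64,35.7257,49.574,98.939]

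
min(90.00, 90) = 90.00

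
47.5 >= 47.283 True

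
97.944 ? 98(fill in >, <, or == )<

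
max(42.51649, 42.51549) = 42.51649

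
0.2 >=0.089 True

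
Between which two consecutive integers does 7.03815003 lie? 7 and 8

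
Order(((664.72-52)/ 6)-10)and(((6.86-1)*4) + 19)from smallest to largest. (((6.86-1)*4) + 19), (((664.72-52)/ 6)-10)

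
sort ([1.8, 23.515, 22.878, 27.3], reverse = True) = [27.3, 23.515, 22.878, 1.8]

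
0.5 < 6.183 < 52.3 True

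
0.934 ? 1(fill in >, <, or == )<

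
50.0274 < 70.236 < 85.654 True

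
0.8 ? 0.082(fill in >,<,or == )>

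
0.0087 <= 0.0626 True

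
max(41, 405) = 405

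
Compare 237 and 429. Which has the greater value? 429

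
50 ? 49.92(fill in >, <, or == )>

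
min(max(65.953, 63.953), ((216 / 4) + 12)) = 65.953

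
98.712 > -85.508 True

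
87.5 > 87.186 True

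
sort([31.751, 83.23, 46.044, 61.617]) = [31.751, 46.044, 61.617, 83.23]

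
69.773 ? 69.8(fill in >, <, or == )<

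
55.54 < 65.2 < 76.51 True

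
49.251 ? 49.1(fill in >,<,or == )>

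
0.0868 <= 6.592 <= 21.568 True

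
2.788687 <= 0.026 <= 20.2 False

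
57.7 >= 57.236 True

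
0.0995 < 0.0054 False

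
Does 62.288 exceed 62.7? No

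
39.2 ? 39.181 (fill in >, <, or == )>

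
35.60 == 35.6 True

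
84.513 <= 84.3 False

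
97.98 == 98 False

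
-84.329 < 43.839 True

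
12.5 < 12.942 True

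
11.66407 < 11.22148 False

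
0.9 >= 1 False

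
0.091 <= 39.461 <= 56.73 True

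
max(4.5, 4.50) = 4.50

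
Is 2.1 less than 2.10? No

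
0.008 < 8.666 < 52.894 True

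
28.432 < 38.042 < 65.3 True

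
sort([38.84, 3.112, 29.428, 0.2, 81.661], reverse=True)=[81.661, 38.84, 29.428, 3.112, 0.2]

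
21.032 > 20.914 True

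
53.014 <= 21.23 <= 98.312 False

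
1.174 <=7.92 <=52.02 True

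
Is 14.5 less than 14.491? No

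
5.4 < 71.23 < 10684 True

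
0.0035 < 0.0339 True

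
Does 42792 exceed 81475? No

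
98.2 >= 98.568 False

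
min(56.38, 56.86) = 56.38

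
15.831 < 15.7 False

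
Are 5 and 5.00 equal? Yes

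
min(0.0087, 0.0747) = 0.0087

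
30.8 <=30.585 False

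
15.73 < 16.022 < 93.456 True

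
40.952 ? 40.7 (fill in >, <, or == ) >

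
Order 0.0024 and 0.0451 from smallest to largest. 0.0024, 0.0451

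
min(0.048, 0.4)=0.048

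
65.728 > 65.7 True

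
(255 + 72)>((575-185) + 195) False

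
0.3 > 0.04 True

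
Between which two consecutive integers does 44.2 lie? 44 and 45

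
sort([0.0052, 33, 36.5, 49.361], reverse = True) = [49.361, 36.5, 33, 0.0052]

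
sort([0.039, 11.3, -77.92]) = [-77.92, 0.039, 11.3]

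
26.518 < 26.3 False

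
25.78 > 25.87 False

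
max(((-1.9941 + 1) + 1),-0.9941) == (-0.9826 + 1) False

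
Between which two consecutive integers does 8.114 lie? 8 and 9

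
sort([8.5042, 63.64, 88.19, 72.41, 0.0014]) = [0.0014, 8.5042, 63.64, 72.41, 88.19]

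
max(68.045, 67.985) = 68.045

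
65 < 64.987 False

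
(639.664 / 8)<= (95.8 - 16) False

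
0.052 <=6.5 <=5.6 False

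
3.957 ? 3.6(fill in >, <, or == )>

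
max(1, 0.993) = 1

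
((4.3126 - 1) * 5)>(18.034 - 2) True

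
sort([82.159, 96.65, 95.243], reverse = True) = [96.65, 95.243, 82.159]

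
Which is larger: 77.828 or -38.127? 77.828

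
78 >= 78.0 True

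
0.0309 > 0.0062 True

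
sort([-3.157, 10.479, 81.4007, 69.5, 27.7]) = [-3.157, 10.479, 27.7, 69.5, 81.4007]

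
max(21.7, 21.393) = 21.7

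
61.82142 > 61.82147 False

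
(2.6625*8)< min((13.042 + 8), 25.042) False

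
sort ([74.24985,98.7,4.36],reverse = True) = [98.7,74.24985,4.36]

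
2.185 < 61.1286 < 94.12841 True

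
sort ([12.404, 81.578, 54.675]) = [12.404, 54.675, 81.578]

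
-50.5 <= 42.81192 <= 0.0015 False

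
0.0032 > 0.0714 False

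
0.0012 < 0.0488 True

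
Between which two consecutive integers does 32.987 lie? 32 and 33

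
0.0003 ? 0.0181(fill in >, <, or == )<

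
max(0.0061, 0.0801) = 0.0801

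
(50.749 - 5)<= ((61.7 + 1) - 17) False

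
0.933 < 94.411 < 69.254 False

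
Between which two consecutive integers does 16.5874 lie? 16 and 17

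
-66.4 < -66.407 False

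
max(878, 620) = 878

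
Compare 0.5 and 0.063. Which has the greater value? 0.5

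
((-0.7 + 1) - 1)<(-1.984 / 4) True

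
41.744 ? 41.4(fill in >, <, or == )>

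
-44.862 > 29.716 False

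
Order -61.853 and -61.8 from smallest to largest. -61.853,-61.8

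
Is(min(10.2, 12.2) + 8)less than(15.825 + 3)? Yes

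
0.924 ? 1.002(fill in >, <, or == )<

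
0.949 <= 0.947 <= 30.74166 False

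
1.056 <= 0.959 False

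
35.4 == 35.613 False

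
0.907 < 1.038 True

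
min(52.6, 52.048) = 52.048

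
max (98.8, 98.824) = 98.824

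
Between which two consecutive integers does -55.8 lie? -56 and -55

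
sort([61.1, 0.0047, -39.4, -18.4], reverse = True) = [61.1, 0.0047, -18.4, -39.4]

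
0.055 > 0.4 False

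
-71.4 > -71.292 False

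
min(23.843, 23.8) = 23.8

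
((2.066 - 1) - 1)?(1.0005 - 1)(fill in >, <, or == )>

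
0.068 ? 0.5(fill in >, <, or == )<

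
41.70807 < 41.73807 True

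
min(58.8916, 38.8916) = 38.8916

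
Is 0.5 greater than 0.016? Yes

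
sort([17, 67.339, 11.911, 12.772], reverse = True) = [67.339, 17, 12.772, 11.911]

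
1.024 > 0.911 True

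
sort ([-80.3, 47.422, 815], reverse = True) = [815, 47.422, -80.3]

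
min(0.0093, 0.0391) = 0.0093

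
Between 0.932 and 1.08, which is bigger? 1.08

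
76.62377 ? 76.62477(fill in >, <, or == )<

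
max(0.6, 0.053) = 0.6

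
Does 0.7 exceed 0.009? Yes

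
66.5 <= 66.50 True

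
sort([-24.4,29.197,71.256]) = [-24.4,29.197,71.256]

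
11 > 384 False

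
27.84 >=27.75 True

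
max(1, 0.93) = 1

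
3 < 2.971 False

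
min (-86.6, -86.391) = -86.6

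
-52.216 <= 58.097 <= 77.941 True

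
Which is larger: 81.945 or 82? 82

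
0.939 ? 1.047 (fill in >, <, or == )<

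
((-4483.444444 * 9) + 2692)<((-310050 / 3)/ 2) False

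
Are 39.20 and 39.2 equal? Yes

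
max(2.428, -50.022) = 2.428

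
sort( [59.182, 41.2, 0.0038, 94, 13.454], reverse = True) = [94, 59.182, 41.2, 13.454, 0.0038]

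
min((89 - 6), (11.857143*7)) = 83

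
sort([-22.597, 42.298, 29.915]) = [-22.597, 29.915, 42.298]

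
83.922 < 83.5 False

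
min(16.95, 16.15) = 16.15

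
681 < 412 False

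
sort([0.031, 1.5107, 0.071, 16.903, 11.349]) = [0.031, 0.071, 1.5107, 11.349, 16.903]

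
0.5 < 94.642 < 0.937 False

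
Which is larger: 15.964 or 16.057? 16.057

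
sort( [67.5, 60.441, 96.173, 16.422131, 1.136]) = [1.136, 16.422131, 60.441, 67.5, 96.173]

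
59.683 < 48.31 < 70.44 False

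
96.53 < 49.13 False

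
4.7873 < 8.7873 True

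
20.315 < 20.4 True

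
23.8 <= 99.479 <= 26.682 False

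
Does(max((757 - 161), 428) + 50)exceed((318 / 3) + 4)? Yes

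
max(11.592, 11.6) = 11.6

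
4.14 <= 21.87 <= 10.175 False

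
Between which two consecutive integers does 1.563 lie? 1 and 2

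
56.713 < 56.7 False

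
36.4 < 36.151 False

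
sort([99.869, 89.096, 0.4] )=[0.4, 89.096, 99.869]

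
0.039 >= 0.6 False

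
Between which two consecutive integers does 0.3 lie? 0 and 1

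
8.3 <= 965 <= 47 False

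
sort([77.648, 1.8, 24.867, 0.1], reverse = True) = [77.648, 24.867, 1.8, 0.1]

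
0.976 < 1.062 True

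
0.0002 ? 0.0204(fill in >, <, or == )<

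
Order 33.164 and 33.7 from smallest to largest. 33.164, 33.7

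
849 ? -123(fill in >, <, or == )>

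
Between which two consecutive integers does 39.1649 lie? 39 and 40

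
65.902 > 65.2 True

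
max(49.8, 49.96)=49.96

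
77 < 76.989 False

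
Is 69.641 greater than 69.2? Yes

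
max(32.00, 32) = 32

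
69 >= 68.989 True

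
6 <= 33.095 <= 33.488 True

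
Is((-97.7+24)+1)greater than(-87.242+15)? No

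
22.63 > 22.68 False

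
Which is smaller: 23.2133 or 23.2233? 23.2133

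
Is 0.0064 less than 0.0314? Yes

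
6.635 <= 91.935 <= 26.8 False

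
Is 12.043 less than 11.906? No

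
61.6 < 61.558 False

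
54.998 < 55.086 True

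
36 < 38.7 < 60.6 True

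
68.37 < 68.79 True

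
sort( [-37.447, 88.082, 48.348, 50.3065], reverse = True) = [88.082, 50.3065, 48.348, -37.447]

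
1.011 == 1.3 False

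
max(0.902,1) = 1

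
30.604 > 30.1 True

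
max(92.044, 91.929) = 92.044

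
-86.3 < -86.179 True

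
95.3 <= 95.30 True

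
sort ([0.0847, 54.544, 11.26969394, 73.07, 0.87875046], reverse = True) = [73.07, 54.544, 11.26969394, 0.87875046, 0.0847]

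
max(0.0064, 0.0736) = 0.0736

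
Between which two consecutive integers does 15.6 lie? 15 and 16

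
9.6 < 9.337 False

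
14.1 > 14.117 False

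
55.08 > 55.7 False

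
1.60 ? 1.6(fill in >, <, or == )==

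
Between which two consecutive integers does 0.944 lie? 0 and 1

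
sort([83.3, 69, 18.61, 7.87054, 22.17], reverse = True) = [83.3, 69, 22.17, 18.61, 7.87054]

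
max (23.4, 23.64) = 23.64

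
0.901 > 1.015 False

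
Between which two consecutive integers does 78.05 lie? 78 and 79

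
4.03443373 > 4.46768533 False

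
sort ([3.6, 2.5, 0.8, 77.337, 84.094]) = [0.8, 2.5, 3.6, 77.337, 84.094]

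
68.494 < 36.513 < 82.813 False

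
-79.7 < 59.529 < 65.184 True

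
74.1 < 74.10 False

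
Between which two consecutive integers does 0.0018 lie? 0 and 1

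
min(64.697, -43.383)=-43.383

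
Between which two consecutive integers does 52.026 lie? 52 and 53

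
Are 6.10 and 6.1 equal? Yes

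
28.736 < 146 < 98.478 False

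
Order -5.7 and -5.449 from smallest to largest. -5.7, -5.449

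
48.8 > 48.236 True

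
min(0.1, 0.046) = 0.046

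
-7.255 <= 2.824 True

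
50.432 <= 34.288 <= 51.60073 False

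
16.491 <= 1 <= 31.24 False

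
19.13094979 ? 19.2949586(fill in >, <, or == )<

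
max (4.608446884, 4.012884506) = 4.608446884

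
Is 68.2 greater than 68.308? No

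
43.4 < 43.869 True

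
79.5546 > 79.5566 False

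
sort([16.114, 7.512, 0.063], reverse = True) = [16.114, 7.512, 0.063]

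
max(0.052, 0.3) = 0.3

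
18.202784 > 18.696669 False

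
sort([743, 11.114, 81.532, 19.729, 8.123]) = [8.123, 11.114, 19.729, 81.532, 743]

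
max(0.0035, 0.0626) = 0.0626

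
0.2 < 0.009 False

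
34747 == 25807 False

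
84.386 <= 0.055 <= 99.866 False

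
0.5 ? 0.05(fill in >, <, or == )>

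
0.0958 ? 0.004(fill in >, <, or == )>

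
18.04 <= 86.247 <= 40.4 False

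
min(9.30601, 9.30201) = 9.30201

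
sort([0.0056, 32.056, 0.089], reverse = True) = [32.056, 0.089, 0.0056]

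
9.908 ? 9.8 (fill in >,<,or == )>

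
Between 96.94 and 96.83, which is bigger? 96.94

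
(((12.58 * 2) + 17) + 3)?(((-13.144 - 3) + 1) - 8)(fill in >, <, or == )>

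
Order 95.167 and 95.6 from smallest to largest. 95.167, 95.6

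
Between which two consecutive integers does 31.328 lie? 31 and 32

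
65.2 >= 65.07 True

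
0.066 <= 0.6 True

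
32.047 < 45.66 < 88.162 True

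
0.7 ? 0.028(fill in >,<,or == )>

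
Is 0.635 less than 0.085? No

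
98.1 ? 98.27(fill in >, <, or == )<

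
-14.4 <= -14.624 False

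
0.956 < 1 True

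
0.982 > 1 False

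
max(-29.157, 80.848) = 80.848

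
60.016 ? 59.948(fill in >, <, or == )>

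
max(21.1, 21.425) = 21.425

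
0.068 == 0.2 False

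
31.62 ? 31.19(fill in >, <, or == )>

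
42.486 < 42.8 True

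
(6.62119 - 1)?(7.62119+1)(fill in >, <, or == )<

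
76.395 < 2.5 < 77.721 False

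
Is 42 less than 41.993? No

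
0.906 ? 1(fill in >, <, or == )<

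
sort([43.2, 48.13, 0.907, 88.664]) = [0.907, 43.2, 48.13, 88.664]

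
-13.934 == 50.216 False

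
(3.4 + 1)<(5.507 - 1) True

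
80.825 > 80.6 True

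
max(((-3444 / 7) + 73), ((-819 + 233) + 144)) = -419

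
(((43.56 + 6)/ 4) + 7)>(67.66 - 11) False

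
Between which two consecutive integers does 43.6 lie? 43 and 44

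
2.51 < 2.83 True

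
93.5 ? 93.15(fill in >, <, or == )>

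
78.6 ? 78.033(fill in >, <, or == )>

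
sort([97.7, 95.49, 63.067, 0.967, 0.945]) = [0.945, 0.967, 63.067, 95.49, 97.7]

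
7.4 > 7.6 False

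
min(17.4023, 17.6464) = 17.4023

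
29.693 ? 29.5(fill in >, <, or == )>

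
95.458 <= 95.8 True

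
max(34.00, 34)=34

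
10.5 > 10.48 True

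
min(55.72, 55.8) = 55.72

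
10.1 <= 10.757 True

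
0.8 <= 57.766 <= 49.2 False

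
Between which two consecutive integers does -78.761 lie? -79 and -78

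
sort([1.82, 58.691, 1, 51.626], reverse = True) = [58.691, 51.626, 1.82, 1]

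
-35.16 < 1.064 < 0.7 False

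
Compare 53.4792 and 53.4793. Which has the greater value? 53.4793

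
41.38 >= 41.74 False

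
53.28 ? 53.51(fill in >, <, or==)<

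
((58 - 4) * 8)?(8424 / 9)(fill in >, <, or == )<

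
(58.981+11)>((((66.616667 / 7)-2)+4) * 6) True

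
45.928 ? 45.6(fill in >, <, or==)>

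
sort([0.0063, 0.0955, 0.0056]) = [0.0056, 0.0063, 0.0955]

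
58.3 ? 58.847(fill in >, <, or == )<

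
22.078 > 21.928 True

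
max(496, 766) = 766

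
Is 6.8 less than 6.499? No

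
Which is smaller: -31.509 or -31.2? -31.509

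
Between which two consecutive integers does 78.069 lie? 78 and 79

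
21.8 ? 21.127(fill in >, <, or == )>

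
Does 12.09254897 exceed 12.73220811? No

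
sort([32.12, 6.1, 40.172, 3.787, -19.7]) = [-19.7, 3.787, 6.1, 32.12, 40.172]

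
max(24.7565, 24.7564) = 24.7565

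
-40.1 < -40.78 False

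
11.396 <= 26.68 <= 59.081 True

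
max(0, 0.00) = 0.00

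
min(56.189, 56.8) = 56.189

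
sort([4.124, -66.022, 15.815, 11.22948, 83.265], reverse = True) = [83.265, 15.815, 11.22948, 4.124, -66.022]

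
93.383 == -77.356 False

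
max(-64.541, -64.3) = -64.3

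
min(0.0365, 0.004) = 0.004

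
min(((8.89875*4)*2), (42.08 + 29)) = 71.08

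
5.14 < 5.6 True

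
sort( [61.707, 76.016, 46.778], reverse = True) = [76.016, 61.707, 46.778]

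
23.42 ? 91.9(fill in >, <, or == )<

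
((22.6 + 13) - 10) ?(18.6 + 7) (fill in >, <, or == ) ==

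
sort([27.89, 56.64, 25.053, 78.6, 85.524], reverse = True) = [85.524, 78.6, 56.64, 27.89, 25.053]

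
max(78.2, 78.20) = 78.20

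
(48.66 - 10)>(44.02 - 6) True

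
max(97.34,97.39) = 97.39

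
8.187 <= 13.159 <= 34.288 True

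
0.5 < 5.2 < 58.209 True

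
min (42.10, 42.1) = 42.10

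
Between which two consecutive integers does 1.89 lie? 1 and 2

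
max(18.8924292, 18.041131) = 18.8924292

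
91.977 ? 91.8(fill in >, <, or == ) >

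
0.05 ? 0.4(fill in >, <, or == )<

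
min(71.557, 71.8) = 71.557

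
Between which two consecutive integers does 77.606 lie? 77 and 78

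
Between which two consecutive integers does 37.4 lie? 37 and 38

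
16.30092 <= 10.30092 False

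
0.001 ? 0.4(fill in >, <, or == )<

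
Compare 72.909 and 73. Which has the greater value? 73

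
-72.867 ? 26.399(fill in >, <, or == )<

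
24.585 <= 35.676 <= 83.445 True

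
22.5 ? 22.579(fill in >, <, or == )<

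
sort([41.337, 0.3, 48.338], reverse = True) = [48.338, 41.337, 0.3]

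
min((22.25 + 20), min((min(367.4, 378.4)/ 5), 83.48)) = 42.25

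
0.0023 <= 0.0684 True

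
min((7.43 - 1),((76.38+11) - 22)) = 6.43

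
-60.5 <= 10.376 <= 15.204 True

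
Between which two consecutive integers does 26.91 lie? 26 and 27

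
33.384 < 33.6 True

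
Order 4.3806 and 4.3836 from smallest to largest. 4.3806, 4.3836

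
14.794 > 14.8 False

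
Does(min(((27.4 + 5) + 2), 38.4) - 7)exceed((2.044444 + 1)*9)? Yes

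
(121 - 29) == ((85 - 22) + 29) True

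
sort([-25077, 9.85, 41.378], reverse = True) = [41.378, 9.85, -25077]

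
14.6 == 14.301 False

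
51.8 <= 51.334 False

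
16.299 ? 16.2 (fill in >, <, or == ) >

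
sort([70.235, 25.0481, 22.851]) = [22.851, 25.0481, 70.235]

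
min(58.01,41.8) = 41.8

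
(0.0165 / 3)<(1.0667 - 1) True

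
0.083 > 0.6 False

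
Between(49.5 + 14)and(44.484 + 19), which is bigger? (49.5 + 14)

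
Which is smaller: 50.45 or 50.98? 50.45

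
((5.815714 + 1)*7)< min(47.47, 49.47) False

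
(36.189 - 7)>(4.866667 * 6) False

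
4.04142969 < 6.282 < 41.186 True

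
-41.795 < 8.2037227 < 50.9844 True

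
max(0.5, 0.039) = 0.5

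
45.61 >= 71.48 False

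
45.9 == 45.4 False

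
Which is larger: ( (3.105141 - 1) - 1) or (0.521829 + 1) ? (0.521829 + 1)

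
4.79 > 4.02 True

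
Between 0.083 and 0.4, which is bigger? 0.4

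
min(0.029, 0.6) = 0.029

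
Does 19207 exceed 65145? No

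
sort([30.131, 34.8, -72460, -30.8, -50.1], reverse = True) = [34.8, 30.131, -30.8, -50.1, -72460]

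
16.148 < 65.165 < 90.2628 True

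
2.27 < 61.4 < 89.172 True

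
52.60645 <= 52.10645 False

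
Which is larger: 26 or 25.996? 26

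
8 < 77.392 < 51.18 False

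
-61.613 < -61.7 False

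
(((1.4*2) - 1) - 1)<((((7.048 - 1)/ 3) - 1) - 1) False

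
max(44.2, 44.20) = 44.20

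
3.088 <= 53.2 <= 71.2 True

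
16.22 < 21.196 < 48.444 True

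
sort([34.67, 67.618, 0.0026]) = [0.0026, 34.67, 67.618]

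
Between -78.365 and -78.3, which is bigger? -78.3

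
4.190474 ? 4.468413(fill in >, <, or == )<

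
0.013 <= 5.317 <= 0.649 False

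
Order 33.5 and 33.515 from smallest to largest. 33.5, 33.515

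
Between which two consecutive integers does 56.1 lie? 56 and 57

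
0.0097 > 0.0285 False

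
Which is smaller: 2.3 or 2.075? 2.075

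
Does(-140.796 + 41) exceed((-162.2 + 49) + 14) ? No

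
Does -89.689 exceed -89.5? No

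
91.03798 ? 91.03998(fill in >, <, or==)<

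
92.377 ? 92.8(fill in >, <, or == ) <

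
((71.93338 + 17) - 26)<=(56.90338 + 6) False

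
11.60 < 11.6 False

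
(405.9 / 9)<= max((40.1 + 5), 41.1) True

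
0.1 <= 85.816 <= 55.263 False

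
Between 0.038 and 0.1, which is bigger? 0.1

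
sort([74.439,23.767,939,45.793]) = [23.767,45.793,74.439,939]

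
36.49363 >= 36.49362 True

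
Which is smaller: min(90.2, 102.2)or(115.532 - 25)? min(90.2, 102.2)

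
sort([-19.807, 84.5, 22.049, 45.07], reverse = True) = [84.5, 45.07, 22.049, -19.807]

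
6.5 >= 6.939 False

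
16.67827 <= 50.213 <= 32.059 False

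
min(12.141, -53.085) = -53.085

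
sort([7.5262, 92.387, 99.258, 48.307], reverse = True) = [99.258, 92.387, 48.307, 7.5262]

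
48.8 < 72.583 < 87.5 True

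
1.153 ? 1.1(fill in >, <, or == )>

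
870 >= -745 True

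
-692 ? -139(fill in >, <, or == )<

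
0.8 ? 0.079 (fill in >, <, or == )>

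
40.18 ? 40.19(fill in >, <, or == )<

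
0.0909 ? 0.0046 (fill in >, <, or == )>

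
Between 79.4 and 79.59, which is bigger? 79.59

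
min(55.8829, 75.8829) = 55.8829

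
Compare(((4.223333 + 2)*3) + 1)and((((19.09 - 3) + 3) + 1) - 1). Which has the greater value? (((4.223333 + 2)*3) + 1)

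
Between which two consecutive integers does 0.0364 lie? 0 and 1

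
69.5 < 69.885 True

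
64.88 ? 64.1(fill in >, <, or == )>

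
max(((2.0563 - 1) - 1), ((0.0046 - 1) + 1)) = 0.0563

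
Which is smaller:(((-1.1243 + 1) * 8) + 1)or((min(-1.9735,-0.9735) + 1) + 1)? (((-1.1243 + 1) * 8) + 1)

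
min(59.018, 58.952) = 58.952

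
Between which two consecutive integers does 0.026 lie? 0 and 1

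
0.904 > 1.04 False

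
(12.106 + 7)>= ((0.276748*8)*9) False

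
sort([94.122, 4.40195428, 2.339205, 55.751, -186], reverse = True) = [94.122, 55.751, 4.40195428, 2.339205, -186]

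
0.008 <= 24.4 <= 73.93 True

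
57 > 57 False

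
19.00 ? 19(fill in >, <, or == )==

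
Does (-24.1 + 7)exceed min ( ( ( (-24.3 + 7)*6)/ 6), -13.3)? Yes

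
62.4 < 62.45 True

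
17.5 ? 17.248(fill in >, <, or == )>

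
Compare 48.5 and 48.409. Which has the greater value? 48.5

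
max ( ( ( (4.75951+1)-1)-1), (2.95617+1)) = 3.95617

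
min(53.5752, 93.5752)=53.5752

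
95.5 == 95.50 True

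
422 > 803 False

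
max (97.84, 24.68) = 97.84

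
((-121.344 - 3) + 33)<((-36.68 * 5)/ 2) False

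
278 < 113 False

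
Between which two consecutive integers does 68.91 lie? 68 and 69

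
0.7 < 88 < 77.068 False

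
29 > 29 False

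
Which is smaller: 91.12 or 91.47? 91.12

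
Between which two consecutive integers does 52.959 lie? 52 and 53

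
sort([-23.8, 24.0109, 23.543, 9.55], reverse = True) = [24.0109, 23.543, 9.55, -23.8]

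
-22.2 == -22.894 False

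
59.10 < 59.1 False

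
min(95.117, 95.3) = 95.117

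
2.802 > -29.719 True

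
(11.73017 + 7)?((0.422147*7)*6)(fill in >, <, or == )>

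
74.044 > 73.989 True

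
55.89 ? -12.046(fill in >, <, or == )>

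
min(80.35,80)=80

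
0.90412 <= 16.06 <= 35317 True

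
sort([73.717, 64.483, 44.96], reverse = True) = [73.717, 64.483, 44.96]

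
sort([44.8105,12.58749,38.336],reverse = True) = [44.8105,38.336,12.58749]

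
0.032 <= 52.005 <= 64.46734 True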